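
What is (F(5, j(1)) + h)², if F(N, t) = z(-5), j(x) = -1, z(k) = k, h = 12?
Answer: 49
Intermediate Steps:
F(N, t) = -5
(F(5, j(1)) + h)² = (-5 + 12)² = 7² = 49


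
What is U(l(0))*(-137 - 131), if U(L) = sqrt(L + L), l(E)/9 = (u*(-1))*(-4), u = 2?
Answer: -3216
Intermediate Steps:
l(E) = 72 (l(E) = 9*((2*(-1))*(-4)) = 9*(-2*(-4)) = 9*8 = 72)
U(L) = sqrt(2)*sqrt(L) (U(L) = sqrt(2*L) = sqrt(2)*sqrt(L))
U(l(0))*(-137 - 131) = (sqrt(2)*sqrt(72))*(-137 - 131) = (sqrt(2)*(6*sqrt(2)))*(-268) = 12*(-268) = -3216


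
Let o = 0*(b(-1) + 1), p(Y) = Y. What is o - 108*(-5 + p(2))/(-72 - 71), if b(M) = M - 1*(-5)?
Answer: -324/143 ≈ -2.2657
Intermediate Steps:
b(M) = 5 + M (b(M) = M + 5 = 5 + M)
o = 0 (o = 0*((5 - 1) + 1) = 0*(4 + 1) = 0*5 = 0)
o - 108*(-5 + p(2))/(-72 - 71) = 0 - 108*(-5 + 2)/(-72 - 71) = 0 - (-324)/(-143) = 0 - (-324)*(-1)/143 = 0 - 108*3/143 = 0 - 324/143 = -324/143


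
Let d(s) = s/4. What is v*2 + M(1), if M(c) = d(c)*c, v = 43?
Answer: 345/4 ≈ 86.250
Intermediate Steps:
d(s) = s/4 (d(s) = s*(¼) = s/4)
M(c) = c²/4 (M(c) = (c/4)*c = c²/4)
v*2 + M(1) = 43*2 + (¼)*1² = 86 + (¼)*1 = 86 + ¼ = 345/4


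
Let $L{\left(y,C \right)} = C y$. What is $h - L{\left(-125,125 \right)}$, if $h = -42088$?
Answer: $-26463$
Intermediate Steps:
$h - L{\left(-125,125 \right)} = -42088 - 125 \left(-125\right) = -42088 - -15625 = -42088 + 15625 = -26463$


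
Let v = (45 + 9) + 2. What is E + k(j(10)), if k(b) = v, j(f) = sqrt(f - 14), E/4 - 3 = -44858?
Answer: -179364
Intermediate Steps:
E = -179420 (E = 12 + 4*(-44858) = 12 - 179432 = -179420)
j(f) = sqrt(-14 + f)
v = 56 (v = 54 + 2 = 56)
k(b) = 56
E + k(j(10)) = -179420 + 56 = -179364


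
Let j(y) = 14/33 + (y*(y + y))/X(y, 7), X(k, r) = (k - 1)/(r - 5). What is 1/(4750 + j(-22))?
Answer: 759/3541684 ≈ 0.00021430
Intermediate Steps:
X(k, r) = (-1 + k)/(-5 + r)
j(y) = 14/33 + 2*y**2/(-1/2 + y/2) (j(y) = 14/33 + (y*(y + y))/(((-1 + y)/(-5 + 7))) = 14*(1/33) + (y*(2*y))/(((-1 + y)/2)) = 14/33 + (2*y**2)/(((-1 + y)/2)) = 14/33 + (2*y**2)/(-1/2 + y/2) = 14/33 + 2*y**2/(-1/2 + y/2))
1/(4750 + j(-22)) = 1/(4750 + 2*(-7 + 7*(-22) + 66*(-22)**2)/(33*(-1 - 22))) = 1/(4750 + (2/33)*(-7 - 154 + 66*484)/(-23)) = 1/(4750 + (2/33)*(-1/23)*(-7 - 154 + 31944)) = 1/(4750 + (2/33)*(-1/23)*31783) = 1/(4750 - 63566/759) = 1/(3541684/759) = 759/3541684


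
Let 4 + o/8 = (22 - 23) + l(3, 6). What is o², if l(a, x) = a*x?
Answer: 10816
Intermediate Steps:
o = 104 (o = -32 + 8*((22 - 23) + 3*6) = -32 + 8*(-1 + 18) = -32 + 8*17 = -32 + 136 = 104)
o² = 104² = 10816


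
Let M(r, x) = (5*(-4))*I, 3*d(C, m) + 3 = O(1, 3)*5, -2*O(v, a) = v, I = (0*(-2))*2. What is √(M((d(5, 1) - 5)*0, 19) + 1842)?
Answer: √1842 ≈ 42.919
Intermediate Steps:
I = 0 (I = 0*2 = 0)
O(v, a) = -v/2
d(C, m) = -11/6 (d(C, m) = -1 + (-½*1*5)/3 = -1 + (-½*5)/3 = -1 + (⅓)*(-5/2) = -1 - ⅚ = -11/6)
M(r, x) = 0 (M(r, x) = (5*(-4))*0 = -20*0 = 0)
√(M((d(5, 1) - 5)*0, 19) + 1842) = √(0 + 1842) = √1842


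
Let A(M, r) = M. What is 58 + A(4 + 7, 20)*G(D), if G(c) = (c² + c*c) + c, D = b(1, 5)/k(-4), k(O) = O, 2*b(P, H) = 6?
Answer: 497/8 ≈ 62.125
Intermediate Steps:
b(P, H) = 3 (b(P, H) = (½)*6 = 3)
D = -¾ (D = 3/(-4) = 3*(-¼) = -¾ ≈ -0.75000)
G(c) = c + 2*c² (G(c) = (c² + c²) + c = 2*c² + c = c + 2*c²)
58 + A(4 + 7, 20)*G(D) = 58 + (4 + 7)*(-3*(1 + 2*(-¾))/4) = 58 + 11*(-3*(1 - 3/2)/4) = 58 + 11*(-¾*(-½)) = 58 + 11*(3/8) = 58 + 33/8 = 497/8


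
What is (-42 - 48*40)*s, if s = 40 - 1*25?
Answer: -29430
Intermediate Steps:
s = 15 (s = 40 - 25 = 15)
(-42 - 48*40)*s = (-42 - 48*40)*15 = (-42 - 1920)*15 = -1962*15 = -29430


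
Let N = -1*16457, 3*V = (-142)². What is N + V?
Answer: -29207/3 ≈ -9735.7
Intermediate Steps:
V = 20164/3 (V = (⅓)*(-142)² = (⅓)*20164 = 20164/3 ≈ 6721.3)
N = -16457
N + V = -16457 + 20164/3 = -29207/3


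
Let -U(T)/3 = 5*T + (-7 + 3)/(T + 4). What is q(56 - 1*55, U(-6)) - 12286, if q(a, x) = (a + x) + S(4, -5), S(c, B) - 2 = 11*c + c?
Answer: -12151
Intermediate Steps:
U(T) = -15*T + 12/(4 + T) (U(T) = -3*(5*T + (-7 + 3)/(T + 4)) = -3*(5*T - 4/(4 + T)) = -3*(-4/(4 + T) + 5*T) = -15*T + 12/(4 + T))
S(c, B) = 2 + 12*c (S(c, B) = 2 + (11*c + c) = 2 + 12*c)
q(a, x) = 50 + a + x (q(a, x) = (a + x) + (2 + 12*4) = (a + x) + (2 + 48) = (a + x) + 50 = 50 + a + x)
q(56 - 1*55, U(-6)) - 12286 = (50 + (56 - 1*55) + 3*(4 - 20*(-6) - 5*(-6)²)/(4 - 6)) - 12286 = (50 + (56 - 55) + 3*(4 + 120 - 5*36)/(-2)) - 12286 = (50 + 1 + 3*(-½)*(4 + 120 - 180)) - 12286 = (50 + 1 + 3*(-½)*(-56)) - 12286 = (50 + 1 + 84) - 12286 = 135 - 12286 = -12151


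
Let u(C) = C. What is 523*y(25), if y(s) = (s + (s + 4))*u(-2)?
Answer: -56484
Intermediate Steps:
y(s) = -8 - 4*s (y(s) = (s + (s + 4))*(-2) = (s + (4 + s))*(-2) = (4 + 2*s)*(-2) = -8 - 4*s)
523*y(25) = 523*(-8 - 4*25) = 523*(-8 - 100) = 523*(-108) = -56484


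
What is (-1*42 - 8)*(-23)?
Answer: 1150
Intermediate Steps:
(-1*42 - 8)*(-23) = (-42 - 8)*(-23) = -50*(-23) = 1150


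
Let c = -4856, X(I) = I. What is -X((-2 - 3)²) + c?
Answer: -4881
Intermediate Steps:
-X((-2 - 3)²) + c = -(-2 - 3)² - 4856 = -1*(-5)² - 4856 = -1*25 - 4856 = -25 - 4856 = -4881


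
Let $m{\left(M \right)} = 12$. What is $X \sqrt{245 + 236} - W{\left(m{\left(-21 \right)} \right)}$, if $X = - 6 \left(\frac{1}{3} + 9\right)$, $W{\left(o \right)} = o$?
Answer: $-12 - 56 \sqrt{481} \approx -1240.2$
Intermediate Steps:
$X = -56$ ($X = - 6 \left(\frac{1}{3} + 9\right) = \left(-6\right) \frac{28}{3} = -56$)
$X \sqrt{245 + 236} - W{\left(m{\left(-21 \right)} \right)} = - 56 \sqrt{245 + 236} - 12 = - 56 \sqrt{481} - 12 = -12 - 56 \sqrt{481}$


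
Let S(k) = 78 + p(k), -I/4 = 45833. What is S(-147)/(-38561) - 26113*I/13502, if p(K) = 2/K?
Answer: 13568463462829022/38267820717 ≈ 3.5457e+5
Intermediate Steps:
I = -183332 (I = -4*45833 = -183332)
S(k) = 78 + 2/k
S(-147)/(-38561) - 26113*I/13502 = (78 + 2/(-147))/(-38561) - 26113/(13502/(-183332)) = (78 + 2*(-1/147))*(-1/38561) - 26113/(13502*(-1/183332)) = (78 - 2/147)*(-1/38561) - 26113/(-6751/91666) = (11464/147)*(-1/38561) - 26113*(-91666/6751) = -11464/5668467 + 2393674258/6751 = 13568463462829022/38267820717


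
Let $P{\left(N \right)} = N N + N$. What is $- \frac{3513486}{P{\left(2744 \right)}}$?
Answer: $- \frac{585581}{1255380} \approx -0.46646$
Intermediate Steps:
$P{\left(N \right)} = N + N^{2}$ ($P{\left(N \right)} = N^{2} + N = N + N^{2}$)
$- \frac{3513486}{P{\left(2744 \right)}} = - \frac{3513486}{2744 \left(1 + 2744\right)} = - \frac{3513486}{2744 \cdot 2745} = - \frac{3513486}{7532280} = \left(-3513486\right) \frac{1}{7532280} = - \frac{585581}{1255380}$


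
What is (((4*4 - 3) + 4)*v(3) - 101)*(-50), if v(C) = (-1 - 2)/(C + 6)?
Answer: 16000/3 ≈ 5333.3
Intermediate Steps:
v(C) = -3/(6 + C)
(((4*4 - 3) + 4)*v(3) - 101)*(-50) = (((4*4 - 3) + 4)*(-3/(6 + 3)) - 101)*(-50) = (((16 - 3) + 4)*(-3/9) - 101)*(-50) = ((13 + 4)*(-3*1/9) - 101)*(-50) = (17*(-1/3) - 101)*(-50) = (-17/3 - 101)*(-50) = -320/3*(-50) = 16000/3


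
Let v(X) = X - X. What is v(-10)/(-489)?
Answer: 0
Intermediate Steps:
v(X) = 0
v(-10)/(-489) = 0/(-489) = -1/489*0 = 0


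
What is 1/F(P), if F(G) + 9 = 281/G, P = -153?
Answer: -153/1658 ≈ -0.092280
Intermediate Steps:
F(G) = -9 + 281/G
1/F(P) = 1/(-9 + 281/(-153)) = 1/(-9 + 281*(-1/153)) = 1/(-9 - 281/153) = 1/(-1658/153) = -153/1658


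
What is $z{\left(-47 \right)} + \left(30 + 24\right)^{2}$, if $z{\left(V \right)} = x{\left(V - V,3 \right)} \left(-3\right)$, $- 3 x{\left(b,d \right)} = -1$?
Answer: $2915$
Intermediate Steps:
$x{\left(b,d \right)} = \frac{1}{3}$ ($x{\left(b,d \right)} = \left(- \frac{1}{3}\right) \left(-1\right) = \frac{1}{3}$)
$z{\left(V \right)} = -1$ ($z{\left(V \right)} = \frac{1}{3} \left(-3\right) = -1$)
$z{\left(-47 \right)} + \left(30 + 24\right)^{2} = -1 + \left(30 + 24\right)^{2} = -1 + 54^{2} = -1 + 2916 = 2915$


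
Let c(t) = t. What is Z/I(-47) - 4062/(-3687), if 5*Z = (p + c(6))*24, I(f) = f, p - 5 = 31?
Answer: -920642/288815 ≈ -3.1877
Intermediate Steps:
p = 36 (p = 5 + 31 = 36)
Z = 1008/5 (Z = ((36 + 6)*24)/5 = (42*24)/5 = (⅕)*1008 = 1008/5 ≈ 201.60)
Z/I(-47) - 4062/(-3687) = (1008/5)/(-47) - 4062/(-3687) = (1008/5)*(-1/47) - 4062*(-1/3687) = -1008/235 + 1354/1229 = -920642/288815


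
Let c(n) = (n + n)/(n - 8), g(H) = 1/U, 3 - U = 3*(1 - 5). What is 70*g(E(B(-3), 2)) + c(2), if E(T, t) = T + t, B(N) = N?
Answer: 4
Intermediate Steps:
U = 15 (U = 3 - 3*(1 - 5) = 3 - 3*(-4) = 3 - 1*(-12) = 3 + 12 = 15)
g(H) = 1/15
c(n) = 2*n/(-8 + n) (c(n) = (2*n)/(-8 + n) = 2*n/(-8 + n))
70*g(E(B(-3), 2)) + c(2) = 70*(1/15) + 2*2/(-8 + 2) = 14/3 + 2*2/(-6) = 14/3 + 2*2*(-⅙) = 14/3 - ⅔ = 4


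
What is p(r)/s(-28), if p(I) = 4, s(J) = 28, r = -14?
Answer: ⅐ ≈ 0.14286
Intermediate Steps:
p(r)/s(-28) = 4/28 = 4*(1/28) = ⅐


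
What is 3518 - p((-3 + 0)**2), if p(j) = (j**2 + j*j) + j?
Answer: 3347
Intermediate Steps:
p(j) = j + 2*j**2 (p(j) = (j**2 + j**2) + j = 2*j**2 + j = j + 2*j**2)
3518 - p((-3 + 0)**2) = 3518 - (-3 + 0)**2*(1 + 2*(-3 + 0)**2) = 3518 - (-3)**2*(1 + 2*(-3)**2) = 3518 - 9*(1 + 2*9) = 3518 - 9*(1 + 18) = 3518 - 9*19 = 3518 - 1*171 = 3518 - 171 = 3347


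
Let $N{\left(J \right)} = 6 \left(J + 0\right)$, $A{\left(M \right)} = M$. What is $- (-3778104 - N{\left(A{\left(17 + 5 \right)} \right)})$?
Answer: $3778236$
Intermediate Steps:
$N{\left(J \right)} = 6 J$
$- (-3778104 - N{\left(A{\left(17 + 5 \right)} \right)}) = - (-3778104 - 6 \left(17 + 5\right)) = - (-3778104 - 6 \cdot 22) = - (-3778104 - 132) = \left(-1\right) \left(-3778236\right) = 3778236$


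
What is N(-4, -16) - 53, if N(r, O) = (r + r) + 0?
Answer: -61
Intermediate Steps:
N(r, O) = 2*r (N(r, O) = 2*r + 0 = 2*r)
N(-4, -16) - 53 = 2*(-4) - 53 = -8 - 53 = -61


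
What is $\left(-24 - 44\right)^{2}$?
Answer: $4624$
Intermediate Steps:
$\left(-24 - 44\right)^{2} = \left(-68\right)^{2} = 4624$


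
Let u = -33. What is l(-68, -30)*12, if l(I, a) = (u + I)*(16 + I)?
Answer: 63024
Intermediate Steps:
l(I, a) = (-33 + I)*(16 + I)
l(-68, -30)*12 = (-528 + (-68)**2 - 17*(-68))*12 = (-528 + 4624 + 1156)*12 = 5252*12 = 63024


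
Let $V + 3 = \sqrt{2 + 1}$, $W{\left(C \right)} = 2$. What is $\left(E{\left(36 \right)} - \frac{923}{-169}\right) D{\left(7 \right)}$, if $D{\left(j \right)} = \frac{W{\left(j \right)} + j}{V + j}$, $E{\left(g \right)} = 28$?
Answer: $\frac{15660}{169} - \frac{3915 \sqrt{3}}{169} \approx 52.539$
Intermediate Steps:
$V = -3 + \sqrt{3}$ ($V = -3 + \sqrt{2 + 1} = -3 + \sqrt{3} \approx -1.268$)
$D{\left(j \right)} = \frac{2 + j}{-3 + j + \sqrt{3}}$ ($D{\left(j \right)} = \frac{2 + j}{\left(-3 + \sqrt{3}\right) + j} = \frac{2 + j}{-3 + j + \sqrt{3}}$)
$\left(E{\left(36 \right)} - \frac{923}{-169}\right) D{\left(7 \right)} = \left(28 - \frac{923}{-169}\right) \frac{2 + 7}{-3 + 7 + \sqrt{3}} = \left(28 - - \frac{71}{13}\right) \frac{1}{4 + \sqrt{3}} \cdot 9 = \left(28 + \frac{71}{13}\right) \frac{9}{4 + \sqrt{3}} = \frac{435 \frac{9}{4 + \sqrt{3}}}{13} = \frac{3915}{13 \left(4 + \sqrt{3}\right)}$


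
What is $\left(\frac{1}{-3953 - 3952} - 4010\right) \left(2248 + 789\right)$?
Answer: $- \frac{96270017887}{7905} \approx -1.2178 \cdot 10^{7}$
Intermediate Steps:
$\left(\frac{1}{-3953 - 3952} - 4010\right) \left(2248 + 789\right) = \left(\frac{1}{-7905} - 4010\right) 3037 = \left(- \frac{1}{7905} - 4010\right) 3037 = \left(- \frac{31699051}{7905}\right) 3037 = - \frac{96270017887}{7905}$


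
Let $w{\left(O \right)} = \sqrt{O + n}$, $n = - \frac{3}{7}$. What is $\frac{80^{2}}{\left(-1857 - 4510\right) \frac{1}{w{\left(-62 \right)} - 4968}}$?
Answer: $\frac{31795200}{6367} - \frac{6400 i \sqrt{3059}}{44569} \approx 4993.8 - 7.9421 i$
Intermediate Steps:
$n = - \frac{3}{7}$ ($n = \left(-3\right) \frac{1}{7} = - \frac{3}{7} \approx -0.42857$)
$w{\left(O \right)} = \sqrt{- \frac{3}{7} + O}$ ($w{\left(O \right)} = \sqrt{O - \frac{3}{7}} = \sqrt{- \frac{3}{7} + O}$)
$\frac{80^{2}}{\left(-1857 - 4510\right) \frac{1}{w{\left(-62 \right)} - 4968}} = \frac{80^{2}}{\left(-1857 - 4510\right) \frac{1}{\frac{\sqrt{-21 + 49 \left(-62\right)}}{7} - 4968}} = \frac{6400}{\left(-6367\right) \frac{1}{\frac{\sqrt{-21 - 3038}}{7} - 4968}} = \frac{6400}{\left(-6367\right) \frac{1}{\frac{\sqrt{-3059}}{7} - 4968}} = \frac{6400}{\left(-6367\right) \frac{1}{\frac{i \sqrt{3059}}{7} - 4968}} = \frac{6400}{\left(-6367\right) \frac{1}{-4968 + \frac{i \sqrt{3059}}{7}}} = 6400 \left(\frac{4968}{6367} - \frac{i \sqrt{3059}}{44569}\right) = \frac{31795200}{6367} - \frac{6400 i \sqrt{3059}}{44569}$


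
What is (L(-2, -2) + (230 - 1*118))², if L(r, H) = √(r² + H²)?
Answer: 12552 + 448*√2 ≈ 13186.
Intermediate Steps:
L(r, H) = √(H² + r²)
(L(-2, -2) + (230 - 1*118))² = (√((-2)² + (-2)²) + (230 - 1*118))² = (√(4 + 4) + (230 - 118))² = (√8 + 112)² = (2*√2 + 112)² = (112 + 2*√2)²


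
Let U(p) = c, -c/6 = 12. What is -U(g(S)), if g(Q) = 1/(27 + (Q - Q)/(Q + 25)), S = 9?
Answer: 72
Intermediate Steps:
c = -72 (c = -6*12 = -72)
g(Q) = 1/27 (g(Q) = 1/(27 + 0/(25 + Q)) = 1/(27 + 0) = 1/27)
U(p) = -72
-U(g(S)) = -1*(-72) = 72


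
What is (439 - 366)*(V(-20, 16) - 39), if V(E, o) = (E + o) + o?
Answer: -1971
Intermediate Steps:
V(E, o) = E + 2*o
(439 - 366)*(V(-20, 16) - 39) = (439 - 366)*((-20 + 2*16) - 39) = 73*((-20 + 32) - 39) = 73*(12 - 39) = 73*(-27) = -1971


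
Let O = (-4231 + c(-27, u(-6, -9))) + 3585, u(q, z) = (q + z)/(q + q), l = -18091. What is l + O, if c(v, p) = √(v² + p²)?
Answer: -18737 + √11689/4 ≈ -18710.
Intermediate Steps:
u(q, z) = (q + z)/(2*q) (u(q, z) = (q + z)/((2*q)) = (q + z)*(1/(2*q)) = (q + z)/(2*q))
c(v, p) = √(p² + v²)
O = -646 + √11689/4 (O = (-4231 + √(((½)*(-6 - 9)/(-6))² + (-27)²)) + 3585 = (-4231 + √(((½)*(-⅙)*(-15))² + 729)) + 3585 = (-4231 + √((5/4)² + 729)) + 3585 = (-4231 + √(25/16 + 729)) + 3585 = (-4231 + √(11689/16)) + 3585 = (-4231 + √11689/4) + 3585 = -646 + √11689/4 ≈ -618.97)
l + O = -18091 + (-646 + √11689/4) = -18737 + √11689/4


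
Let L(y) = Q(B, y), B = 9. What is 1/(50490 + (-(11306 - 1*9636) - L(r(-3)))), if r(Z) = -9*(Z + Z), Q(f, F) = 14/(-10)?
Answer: 5/244107 ≈ 2.0483e-5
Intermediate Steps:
Q(f, F) = -7/5 (Q(f, F) = 14*(-⅒) = -7/5)
r(Z) = -18*Z
L(y) = -7/5
1/(50490 + (-(11306 - 1*9636) - L(r(-3)))) = 1/(50490 + (-(11306 - 1*9636) - 1*(-7/5))) = 1/(50490 + (-(11306 - 9636) + 7/5)) = 1/(50490 + (-1*1670 + 7/5)) = 1/(50490 + (-1670 + 7/5)) = 1/(50490 - 8343/5) = 1/(244107/5) = 5/244107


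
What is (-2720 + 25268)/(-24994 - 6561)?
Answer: -22548/31555 ≈ -0.71456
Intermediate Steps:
(-2720 + 25268)/(-24994 - 6561) = 22548/(-31555) = 22548*(-1/31555) = -22548/31555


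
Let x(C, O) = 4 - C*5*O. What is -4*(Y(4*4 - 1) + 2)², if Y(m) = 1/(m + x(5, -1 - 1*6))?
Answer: -151321/9409 ≈ -16.083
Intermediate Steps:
x(C, O) = 4 - 5*C*O
Y(m) = 1/(179 + m) (Y(m) = 1/(m + (4 - 5*5*(-1 - 1*6))) = 1/(m + (4 - 5*5*(-1 - 6))) = 1/(m + (4 - 5*5*(-7))) = 1/(m + (4 + 175)) = 1/(m + 179) = 1/(179 + m))
-4*(Y(4*4 - 1) + 2)² = -4*(1/(179 + (4*4 - 1)) + 2)² = -4*(1/(179 + (16 - 1)) + 2)² = -4*(1/(179 + 15) + 2)² = -4*(1/194 + 2)² = -4*(389/194)² = -4*151321/37636 = -151321/9409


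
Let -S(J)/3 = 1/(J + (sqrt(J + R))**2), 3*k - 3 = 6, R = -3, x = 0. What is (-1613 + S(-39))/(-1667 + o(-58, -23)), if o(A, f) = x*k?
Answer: 43550/45009 ≈ 0.96758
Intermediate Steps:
k = 3 (k = 1 + (1/3)*6 = 1 + 2 = 3)
o(A, f) = 0 (o(A, f) = 0*3 = 0)
S(J) = -3/(-3 + 2*J) (S(J) = -3/(J + (sqrt(J - 3))**2) = -3/(J + (sqrt(-3 + J))**2) = -3/(J + (-3 + J)) = -3/(-3 + 2*J))
(-1613 + S(-39))/(-1667 + o(-58, -23)) = (-1613 - 3/(-3 + 2*(-39)))/(-1667 + 0) = (-1613 - 3/(-3 - 78))/(-1667) = (-1613 - 3/(-81))*(-1/1667) = (-1613 - 3*(-1/81))*(-1/1667) = (-1613 + 1/27)*(-1/1667) = -43550/27*(-1/1667) = 43550/45009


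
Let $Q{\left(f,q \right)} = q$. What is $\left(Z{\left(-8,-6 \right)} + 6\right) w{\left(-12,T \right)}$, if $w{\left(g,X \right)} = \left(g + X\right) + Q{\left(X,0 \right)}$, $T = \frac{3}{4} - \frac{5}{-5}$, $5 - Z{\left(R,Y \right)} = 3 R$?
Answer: $- \frac{1435}{4} \approx -358.75$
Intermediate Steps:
$Z{\left(R,Y \right)} = 5 - 3 R$
$T = \frac{7}{4}$ ($T = 3 \cdot \frac{1}{4} - -1 = \frac{3}{4} + 1 = \frac{7}{4} \approx 1.75$)
$w{\left(g,X \right)} = X + g$ ($w{\left(g,X \right)} = \left(g + X\right) + 0 = \left(X + g\right) + 0 = X + g$)
$\left(Z{\left(-8,-6 \right)} + 6\right) w{\left(-12,T \right)} = \left(\left(5 - -24\right) + 6\right) \left(\frac{7}{4} - 12\right) = \left(\left(5 + 24\right) + 6\right) \left(- \frac{41}{4}\right) = \left(29 + 6\right) \left(- \frac{41}{4}\right) = 35 \left(- \frac{41}{4}\right) = - \frac{1435}{4}$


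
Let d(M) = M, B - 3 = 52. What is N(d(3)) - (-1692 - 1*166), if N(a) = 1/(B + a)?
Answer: 107765/58 ≈ 1858.0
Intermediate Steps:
B = 55 (B = 3 + 52 = 55)
N(a) = 1/(55 + a)
N(d(3)) - (-1692 - 1*166) = 1/(55 + 3) - (-1692 - 1*166) = 1/58 - (-1692 - 166) = 1/58 - 1*(-1858) = 1/58 + 1858 = 107765/58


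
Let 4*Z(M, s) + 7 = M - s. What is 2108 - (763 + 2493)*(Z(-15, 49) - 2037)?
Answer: 6692374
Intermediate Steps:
Z(M, s) = -7/4 - s/4 + M/4 (Z(M, s) = -7/4 + (M - s)/4 = -7/4 + (-s/4 + M/4) = -7/4 - s/4 + M/4)
2108 - (763 + 2493)*(Z(-15, 49) - 2037) = 2108 - (763 + 2493)*((-7/4 - 1/4*49 + (1/4)*(-15)) - 2037) = 2108 - 3256*((-7/4 - 49/4 - 15/4) - 2037) = 2108 - 3256*(-71/4 - 2037) = 2108 - 3256*(-8219)/4 = 2108 - 1*(-6690266) = 2108 + 6690266 = 6692374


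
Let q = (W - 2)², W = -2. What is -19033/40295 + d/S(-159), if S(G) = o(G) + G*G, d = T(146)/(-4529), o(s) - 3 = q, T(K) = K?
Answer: -218087744517/461715019150 ≈ -0.47234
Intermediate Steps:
q = 16 (q = (-2 - 2)² = (-4)² = 16)
o(s) = 19 (o(s) = 3 + 16 = 19)
d = -146/4529 (d = 146/(-4529) = 146*(-1/4529) = -146/4529 ≈ -0.032237)
S(G) = 19 + G² (S(G) = 19 + G*G = 19 + G²)
-19033/40295 + d/S(-159) = -19033/40295 - 146/(4529*(19 + (-159)²)) = -19033*1/40295 - 146/(4529*(19 + 25281)) = -19033/40295 - 146/4529/25300 = -19033/40295 - 146/4529*1/25300 = -19033/40295 - 73/57291850 = -218087744517/461715019150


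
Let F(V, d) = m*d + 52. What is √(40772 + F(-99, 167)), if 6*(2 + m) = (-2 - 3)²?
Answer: √1482690/6 ≈ 202.94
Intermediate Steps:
m = 13/6 (m = -2 + (-2 - 3)²/6 = -2 + (⅙)*(-5)² = -2 + (⅙)*25 = -2 + 25/6 = 13/6 ≈ 2.1667)
F(V, d) = 52 + 13*d/6 (F(V, d) = 13*d/6 + 52 = 52 + 13*d/6)
√(40772 + F(-99, 167)) = √(40772 + (52 + (13/6)*167)) = √(40772 + (52 + 2171/6)) = √(40772 + 2483/6) = √(247115/6) = √1482690/6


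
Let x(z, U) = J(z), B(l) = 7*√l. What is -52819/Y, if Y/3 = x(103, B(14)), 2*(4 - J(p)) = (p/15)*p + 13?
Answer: 264095/5342 ≈ 49.438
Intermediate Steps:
J(p) = -5/2 - p²/30 (J(p) = 4 - ((p/15)*p + 13)/2 = 4 - (p²/15 + 13)/2 = 4 - (13 + p²/15)/2 = 4 + (-13/2 - p²/30) = -5/2 - p²/30)
x(z, U) = -5/2 - z²/30
Y = -5342/5 (Y = 3*(-5/2 - 1/30*103²) = 3*(-5/2 - 1/30*10609) = 3*(-5/2 - 10609/30) = 3*(-5342/15) = -5342/5 ≈ -1068.4)
-52819/Y = -52819/(-5342/5) = -52819*(-5/5342) = 264095/5342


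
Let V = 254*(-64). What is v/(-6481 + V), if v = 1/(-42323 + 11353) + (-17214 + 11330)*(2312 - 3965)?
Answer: -301222024439/704164890 ≈ -427.77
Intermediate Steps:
V = -16256
v = 301222024439/30970 (v = 1/(-30970) - 5884*(-1653) = -1/30970 + 9726252 = 301222024439/30970 ≈ 9.7263e+6)
v/(-6481 + V) = 301222024439/(30970*(-6481 - 16256)) = (301222024439/30970)/(-22737) = (301222024439/30970)*(-1/22737) = -301222024439/704164890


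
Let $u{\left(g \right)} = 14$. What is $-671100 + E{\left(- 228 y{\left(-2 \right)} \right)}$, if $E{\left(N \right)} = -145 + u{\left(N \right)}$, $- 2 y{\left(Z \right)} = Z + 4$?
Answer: $-671231$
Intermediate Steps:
$y{\left(Z \right)} = -2 - \frac{Z}{2}$ ($y{\left(Z \right)} = - \frac{Z + 4}{2} = - \frac{4 + Z}{2} = -2 - \frac{Z}{2}$)
$E{\left(N \right)} = -131$ ($E{\left(N \right)} = -145 + 14 = -131$)
$-671100 + E{\left(- 228 y{\left(-2 \right)} \right)} = -671100 - 131 = -671231$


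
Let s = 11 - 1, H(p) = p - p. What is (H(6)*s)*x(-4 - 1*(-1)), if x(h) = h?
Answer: 0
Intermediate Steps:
H(p) = 0
s = 10
(H(6)*s)*x(-4 - 1*(-1)) = (0*10)*(-4 - 1*(-1)) = 0*(-4 + 1) = 0*(-3) = 0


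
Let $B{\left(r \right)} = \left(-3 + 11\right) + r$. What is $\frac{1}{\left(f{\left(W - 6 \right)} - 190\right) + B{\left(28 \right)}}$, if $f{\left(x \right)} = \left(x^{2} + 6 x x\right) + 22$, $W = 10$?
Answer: $- \frac{1}{20} \approx -0.05$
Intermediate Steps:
$B{\left(r \right)} = 8 + r$
$f{\left(x \right)} = 22 + 7 x^{2}$ ($f{\left(x \right)} = \left(x^{2} + 6 x^{2}\right) + 22 = 7 x^{2} + 22 = 22 + 7 x^{2}$)
$\frac{1}{\left(f{\left(W - 6 \right)} - 190\right) + B{\left(28 \right)}} = \frac{1}{\left(\left(22 + 7 \left(10 - 6\right)^{2}\right) - 190\right) + \left(8 + 28\right)} = \frac{1}{\left(\left(22 + 7 \left(10 - 6\right)^{2}\right) - 190\right) + 36} = \frac{1}{\left(\left(22 + 7 \cdot 4^{2}\right) - 190\right) + 36} = \frac{1}{\left(\left(22 + 7 \cdot 16\right) - 190\right) + 36} = \frac{1}{\left(\left(22 + 112\right) - 190\right) + 36} = \frac{1}{\left(134 - 190\right) + 36} = \frac{1}{-56 + 36} = \frac{1}{-20} = - \frac{1}{20}$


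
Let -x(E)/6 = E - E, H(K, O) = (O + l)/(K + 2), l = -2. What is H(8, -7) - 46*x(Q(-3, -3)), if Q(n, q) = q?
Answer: -9/10 ≈ -0.90000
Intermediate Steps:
H(K, O) = (-2 + O)/(2 + K) (H(K, O) = (O - 2)/(K + 2) = (-2 + O)/(2 + K))
x(E) = 0 (x(E) = -6*(E - E) = -6*0 = 0)
H(8, -7) - 46*x(Q(-3, -3)) = (-2 - 7)/(2 + 8) - 46*0 = -9/10 + 0 = -9/10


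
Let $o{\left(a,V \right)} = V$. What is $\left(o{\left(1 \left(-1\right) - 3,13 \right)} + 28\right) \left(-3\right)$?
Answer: $-123$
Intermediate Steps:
$\left(o{\left(1 \left(-1\right) - 3,13 \right)} + 28\right) \left(-3\right) = \left(13 + 28\right) \left(-3\right) = 41 \left(-3\right) = -123$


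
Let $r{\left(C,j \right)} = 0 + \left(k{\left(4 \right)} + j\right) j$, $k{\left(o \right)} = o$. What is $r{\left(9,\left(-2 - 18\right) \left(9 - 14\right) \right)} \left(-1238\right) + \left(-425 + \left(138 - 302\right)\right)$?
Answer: $-12875789$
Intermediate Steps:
$r{\left(C,j \right)} = j \left(4 + j\right)$ ($r{\left(C,j \right)} = 0 + \left(4 + j\right) j = 0 + j \left(4 + j\right) = j \left(4 + j\right)$)
$r{\left(9,\left(-2 - 18\right) \left(9 - 14\right) \right)} \left(-1238\right) + \left(-425 + \left(138 - 302\right)\right) = \left(-2 - 18\right) \left(9 - 14\right) \left(4 + \left(-2 - 18\right) \left(9 - 14\right)\right) \left(-1238\right) + \left(-425 + \left(138 - 302\right)\right) = \left(-20\right) \left(-5\right) \left(4 - -100\right) \left(-1238\right) - 589 = 100 \left(4 + 100\right) \left(-1238\right) - 589 = 100 \cdot 104 \left(-1238\right) - 589 = 10400 \left(-1238\right) - 589 = -12875200 - 589 = -12875789$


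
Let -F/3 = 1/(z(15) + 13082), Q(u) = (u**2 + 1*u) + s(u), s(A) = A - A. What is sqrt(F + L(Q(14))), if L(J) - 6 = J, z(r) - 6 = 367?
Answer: sqrt(4344884115)/4485 ≈ 14.697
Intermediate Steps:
s(A) = 0
Q(u) = u + u**2 (Q(u) = (u**2 + 1*u) + 0 = (u**2 + u) + 0 = (u + u**2) + 0 = u + u**2)
z(r) = 373 (z(r) = 6 + 367 = 373)
L(J) = 6 + J
F = -1/4485 (F = -3/(373 + 13082) = -3/13455 = -3*1/13455 = -1/4485 ≈ -0.00022297)
sqrt(F + L(Q(14))) = sqrt(-1/4485 + (6 + 14*(1 + 14))) = sqrt(-1/4485 + (6 + 14*15)) = sqrt(-1/4485 + (6 + 210)) = sqrt(-1/4485 + 216) = sqrt(968759/4485) = sqrt(4344884115)/4485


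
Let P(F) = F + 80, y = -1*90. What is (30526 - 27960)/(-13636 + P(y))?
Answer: -1283/6823 ≈ -0.18804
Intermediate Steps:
y = -90
P(F) = 80 + F
(30526 - 27960)/(-13636 + P(y)) = (30526 - 27960)/(-13636 + (80 - 90)) = 2566/(-13636 - 10) = 2566/(-13646) = 2566*(-1/13646) = -1283/6823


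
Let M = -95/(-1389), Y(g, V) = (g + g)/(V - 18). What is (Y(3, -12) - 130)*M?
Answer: -4123/463 ≈ -8.9050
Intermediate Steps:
Y(g, V) = 2*g/(-18 + V) (Y(g, V) = (2*g)/(-18 + V) = 2*g/(-18 + V))
M = 95/1389 (M = -95*(-1/1389) = 95/1389 ≈ 0.068395)
(Y(3, -12) - 130)*M = (2*3/(-18 - 12) - 130)*(95/1389) = (2*3/(-30) - 130)*(95/1389) = (2*3*(-1/30) - 130)*(95/1389) = (-1/5 - 130)*(95/1389) = -651/5*95/1389 = -4123/463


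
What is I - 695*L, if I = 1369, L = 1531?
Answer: -1062676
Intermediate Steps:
I - 695*L = 1369 - 695*1531 = 1369 - 1064045 = -1062676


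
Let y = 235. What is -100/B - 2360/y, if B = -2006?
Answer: -471066/47141 ≈ -9.9927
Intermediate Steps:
-100/B - 2360/y = -100/(-2006) - 2360/235 = -100*(-1/2006) - 2360*1/235 = 50/1003 - 472/47 = -471066/47141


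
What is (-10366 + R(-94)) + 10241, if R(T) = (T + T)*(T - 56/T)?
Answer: 17435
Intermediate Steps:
R(T) = 2*T*(T - 56/T) (R(T) = (2*T)*(T - 56/T) = 2*T*(T - 56/T))
(-10366 + R(-94)) + 10241 = (-10366 + (-112 + 2*(-94)²)) + 10241 = (-10366 + (-112 + 2*8836)) + 10241 = (-10366 + (-112 + 17672)) + 10241 = (-10366 + 17560) + 10241 = 7194 + 10241 = 17435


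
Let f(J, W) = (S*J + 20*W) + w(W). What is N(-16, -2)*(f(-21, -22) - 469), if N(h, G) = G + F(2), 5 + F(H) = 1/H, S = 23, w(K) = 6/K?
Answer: 199095/22 ≈ 9049.8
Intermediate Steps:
F(H) = -5 + 1/H
f(J, W) = 6/W + 20*W + 23*J (f(J, W) = (23*J + 20*W) + 6/W = (20*W + 23*J) + 6/W = 6/W + 20*W + 23*J)
N(h, G) = -9/2 + G (N(h, G) = G + (-5 + 1/2) = G + (-5 + ½) = G - 9/2 = -9/2 + G)
N(-16, -2)*(f(-21, -22) - 469) = (-9/2 - 2)*((6/(-22) + 20*(-22) + 23*(-21)) - 469) = -13*((6*(-1/22) - 440 - 483) - 469)/2 = -13*((-3/11 - 440 - 483) - 469)/2 = -13*(-10156/11 - 469)/2 = -13/2*(-15315/11) = 199095/22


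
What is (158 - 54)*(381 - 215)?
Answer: 17264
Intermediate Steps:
(158 - 54)*(381 - 215) = 104*166 = 17264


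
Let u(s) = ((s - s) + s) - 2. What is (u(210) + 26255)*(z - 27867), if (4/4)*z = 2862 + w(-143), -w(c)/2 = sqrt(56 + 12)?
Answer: -661707315 - 105852*sqrt(17) ≈ -6.6214e+8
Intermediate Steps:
u(s) = -2 + s (u(s) = (0 + s) - 2 = s - 2 = -2 + s)
w(c) = -4*sqrt(17) (w(c) = -2*sqrt(56 + 12) = -4*sqrt(17))
z = 2862 - 4*sqrt(17) ≈ 2845.5
(u(210) + 26255)*(z - 27867) = ((-2 + 210) + 26255)*((2862 - 4*sqrt(17)) - 27867) = (208 + 26255)*(-25005 - 4*sqrt(17)) = 26463*(-25005 - 4*sqrt(17)) = -661707315 - 105852*sqrt(17)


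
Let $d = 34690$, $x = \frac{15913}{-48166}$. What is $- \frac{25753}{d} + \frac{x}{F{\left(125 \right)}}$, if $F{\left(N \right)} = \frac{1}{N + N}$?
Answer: $- \frac{69622955749}{835439270} \approx -83.337$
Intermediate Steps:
$x = - \frac{15913}{48166}$ ($x = 15913 \left(- \frac{1}{48166}\right) = - \frac{15913}{48166} \approx -0.33038$)
$F{\left(N \right)} = \frac{1}{2 N}$
$- \frac{25753}{d} + \frac{x}{F{\left(125 \right)}} = - \frac{25753}{34690} - \frac{15913}{48166 \frac{1}{2 \cdot 125}} = \left(-25753\right) \frac{1}{34690} - \frac{15913}{48166 \cdot \frac{1}{2} \cdot \frac{1}{125}} = - \frac{25753}{34690} - \frac{15913 \frac{1}{\frac{1}{250}}}{48166} = - \frac{25753}{34690} - \frac{1989125}{24083} = - \frac{69622955749}{835439270}$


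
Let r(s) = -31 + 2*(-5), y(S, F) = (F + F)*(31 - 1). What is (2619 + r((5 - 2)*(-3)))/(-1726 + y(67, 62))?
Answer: 1289/997 ≈ 1.2929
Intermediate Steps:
y(S, F) = 60*F (y(S, F) = (2*F)*30 = 60*F)
r(s) = -41 (r(s) = -31 - 10 = -41)
(2619 + r((5 - 2)*(-3)))/(-1726 + y(67, 62)) = (2619 - 41)/(-1726 + 60*62) = 2578/(-1726 + 3720) = 2578/1994 = 2578*(1/1994) = 1289/997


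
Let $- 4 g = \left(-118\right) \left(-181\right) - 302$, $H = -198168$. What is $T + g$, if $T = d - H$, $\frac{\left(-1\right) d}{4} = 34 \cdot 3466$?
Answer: $-278472$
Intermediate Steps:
$d = -471376$ ($d = - 4 \cdot 34 \cdot 3466 = \left(-4\right) 117844 = -471376$)
$g = -5264$ ($g = - \frac{\left(-118\right) \left(-181\right) - 302}{4} = - \frac{21358 - 302}{4} = \left(- \frac{1}{4}\right) 21056 = -5264$)
$T = -273208$ ($T = -471376 - -198168 = -471376 + 198168 = -273208$)
$T + g = -273208 - 5264 = -278472$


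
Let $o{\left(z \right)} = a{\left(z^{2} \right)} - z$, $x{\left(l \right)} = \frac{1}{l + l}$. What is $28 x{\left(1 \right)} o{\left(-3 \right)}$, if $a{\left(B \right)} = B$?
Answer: $168$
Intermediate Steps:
$x{\left(l \right)} = \frac{1}{2 l}$
$o{\left(z \right)} = z^{2} - z$
$28 x{\left(1 \right)} o{\left(-3 \right)} = 28 \frac{1}{2 \cdot 1} \left(- 3 \left(-1 - 3\right)\right) = 28 \cdot \frac{1}{2} \cdot 1 \left(\left(-3\right) \left(-4\right)\right) = 28 \cdot \frac{1}{2} \cdot 12 = 14 \cdot 12 = 168$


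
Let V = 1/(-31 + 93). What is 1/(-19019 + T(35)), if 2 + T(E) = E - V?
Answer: -62/1177133 ≈ -5.2670e-5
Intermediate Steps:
V = 1/62 ≈ 0.016129
T(E) = -125/62 + E (T(E) = -2 + (E - 1*1/62) = -2 + (E - 1/62) = -2 + (-1/62 + E) = -125/62 + E)
1/(-19019 + T(35)) = 1/(-19019 + (-125/62 + 35)) = 1/(-19019 + 2045/62) = 1/(-1177133/62) = -62/1177133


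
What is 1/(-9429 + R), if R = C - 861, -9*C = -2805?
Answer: -3/29935 ≈ -0.00010022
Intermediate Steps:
C = 935/3 (C = -⅑*(-2805) = 935/3 ≈ 311.67)
R = -1648/3 (R = 935/3 - 861 = -1648/3 ≈ -549.33)
1/(-9429 + R) = 1/(-9429 - 1648/3) = 1/(-29935/3) = -3/29935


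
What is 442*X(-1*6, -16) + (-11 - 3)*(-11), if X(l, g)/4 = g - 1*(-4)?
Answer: -21062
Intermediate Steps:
X(l, g) = 16 + 4*g (X(l, g) = 4*(g - 1*(-4)) = 4*(g + 4) = 4*(4 + g) = 16 + 4*g)
442*X(-1*6, -16) + (-11 - 3)*(-11) = 442*(16 + 4*(-16)) + (-11 - 3)*(-11) = 442*(16 - 64) - 14*(-11) = 442*(-48) + 154 = -21216 + 154 = -21062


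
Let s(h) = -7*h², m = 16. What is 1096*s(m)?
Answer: -1964032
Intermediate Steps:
1096*s(m) = 1096*(-7*16²) = 1096*(-7*256) = 1096*(-1792) = -1964032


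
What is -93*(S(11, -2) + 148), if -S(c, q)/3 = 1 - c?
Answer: -16554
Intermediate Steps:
S(c, q) = -3 + 3*c (S(c, q) = -3*(1 - c) = -3 + 3*c)
-93*(S(11, -2) + 148) = -93*((-3 + 3*11) + 148) = -93*((-3 + 33) + 148) = -93*(30 + 148) = -93*178 = -16554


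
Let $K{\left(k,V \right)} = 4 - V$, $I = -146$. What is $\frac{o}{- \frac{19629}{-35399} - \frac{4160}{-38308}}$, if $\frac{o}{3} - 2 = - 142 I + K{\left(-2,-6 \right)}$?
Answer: $\frac{21097657589736}{224801893} \approx 93850.0$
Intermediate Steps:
$o = 62232$ ($o = 6 + 3 \left(\left(-142\right) \left(-146\right) + \left(4 - -6\right)\right) = 6 + 3 \left(20732 + \left(4 + 6\right)\right) = 6 + 3 \left(20732 + 10\right) = 6 + 3 \cdot 20742 = 6 + 62226 = 62232$)
$\frac{o}{- \frac{19629}{-35399} - \frac{4160}{-38308}} = \frac{62232}{- \frac{19629}{-35399} - \frac{4160}{-38308}} = \frac{62232}{\left(-19629\right) \left(- \frac{1}{35399}\right) - - \frac{1040}{9577}} = \frac{62232}{\frac{19629}{35399} + \frac{1040}{9577}} = \frac{62232}{\frac{224801893}{339016223}} = 62232 \cdot \frac{339016223}{224801893} = \frac{21097657589736}{224801893}$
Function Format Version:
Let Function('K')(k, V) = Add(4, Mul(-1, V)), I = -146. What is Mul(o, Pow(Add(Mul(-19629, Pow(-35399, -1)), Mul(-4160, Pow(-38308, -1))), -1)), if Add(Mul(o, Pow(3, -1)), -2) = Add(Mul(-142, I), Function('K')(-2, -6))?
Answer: Rational(21097657589736, 224801893) ≈ 93850.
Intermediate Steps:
o = 62232 (o = Add(6, Mul(3, Add(Mul(-142, -146), Add(4, Mul(-1, -6))))) = Add(6, Mul(3, Add(20732, Add(4, 6)))) = Add(6, Mul(3, Add(20732, 10))) = Add(6, Mul(3, 20742)) = Add(6, 62226) = 62232)
Mul(o, Pow(Add(Mul(-19629, Pow(-35399, -1)), Mul(-4160, Pow(-38308, -1))), -1)) = Mul(62232, Pow(Add(Mul(-19629, Pow(-35399, -1)), Mul(-4160, Pow(-38308, -1))), -1)) = Mul(62232, Pow(Add(Mul(-19629, Rational(-1, 35399)), Mul(-4160, Rational(-1, 38308))), -1)) = Mul(62232, Pow(Add(Rational(19629, 35399), Rational(1040, 9577)), -1)) = Mul(62232, Pow(Rational(224801893, 339016223), -1)) = Mul(62232, Rational(339016223, 224801893)) = Rational(21097657589736, 224801893)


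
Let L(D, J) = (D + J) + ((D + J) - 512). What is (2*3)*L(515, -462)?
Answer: -2436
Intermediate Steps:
L(D, J) = -512 + 2*D + 2*J (L(D, J) = (D + J) + (-512 + D + J) = -512 + 2*D + 2*J)
(2*3)*L(515, -462) = (2*3)*(-512 + 2*515 + 2*(-462)) = 6*(-512 + 1030 - 924) = 6*(-406) = -2436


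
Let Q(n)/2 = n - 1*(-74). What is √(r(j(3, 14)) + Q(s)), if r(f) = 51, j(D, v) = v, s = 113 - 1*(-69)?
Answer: √563 ≈ 23.728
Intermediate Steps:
s = 182 (s = 113 + 69 = 182)
Q(n) = 148 + 2*n (Q(n) = 2*(n - 1*(-74)) = 2*(n + 74) = 2*(74 + n) = 148 + 2*n)
√(r(j(3, 14)) + Q(s)) = √(51 + (148 + 2*182)) = √(51 + (148 + 364)) = √(51 + 512) = √563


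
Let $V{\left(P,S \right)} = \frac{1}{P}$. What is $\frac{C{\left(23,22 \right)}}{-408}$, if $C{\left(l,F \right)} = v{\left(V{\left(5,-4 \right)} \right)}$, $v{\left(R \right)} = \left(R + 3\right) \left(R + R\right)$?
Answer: $- \frac{4}{1275} \approx -0.0031373$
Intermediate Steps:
$v{\left(R \right)} = 2 R \left(3 + R\right)$ ($v{\left(R \right)} = \left(3 + R\right) 2 R = 2 R \left(3 + R\right)$)
$C{\left(l,F \right)} = \frac{32}{25}$ ($C{\left(l,F \right)} = \frac{2 \left(3 + \frac{1}{5}\right)}{5} = 2 \cdot \frac{1}{5} \left(3 + \frac{1}{5}\right) = 2 \cdot \frac{1}{5} \cdot \frac{16}{5} = \frac{32}{25}$)
$\frac{C{\left(23,22 \right)}}{-408} = \frac{32}{25 \left(-408\right)} = \frac{32}{25} \left(- \frac{1}{408}\right) = - \frac{4}{1275}$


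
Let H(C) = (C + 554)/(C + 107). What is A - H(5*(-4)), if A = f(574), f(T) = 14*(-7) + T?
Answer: 13626/29 ≈ 469.86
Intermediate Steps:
f(T) = -98 + T
A = 476 (A = -98 + 574 = 476)
H(C) = (554 + C)/(107 + C)
A - H(5*(-4)) = 476 - (554 + 5*(-4))/(107 + 5*(-4)) = 476 - (554 - 20)/(107 - 20) = 476 - 534/87 = 476 - 1*178/29 = 476 - 178/29 = 13626/29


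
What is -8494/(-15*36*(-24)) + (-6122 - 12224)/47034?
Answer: -5900657/5644080 ≈ -1.0455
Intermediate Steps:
-8494/(-15*36*(-24)) + (-6122 - 12224)/47034 = -8494/((-540*(-24))) - 18346*1/47034 = -8494/12960 - 9173/23517 = -8494*1/12960 - 9173/23517 = -4247/6480 - 9173/23517 = -5900657/5644080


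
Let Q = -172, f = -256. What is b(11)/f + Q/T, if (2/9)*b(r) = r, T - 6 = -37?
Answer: 84995/15872 ≈ 5.3550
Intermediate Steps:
T = -31 (T = 6 - 37 = -31)
b(r) = 9*r/2
b(11)/f + Q/T = ((9/2)*11)/(-256) - 172/(-31) = (99/2)*(-1/256) - 172*(-1/31) = -99/512 + 172/31 = 84995/15872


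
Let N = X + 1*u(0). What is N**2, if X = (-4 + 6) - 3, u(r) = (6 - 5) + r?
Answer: 0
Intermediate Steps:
u(r) = 1 + r
X = -1 (X = 2 - 3 = -1)
N = 0 (N = -1 + 1*(1 + 0) = -1 + 1*1 = -1 + 1 = 0)
N**2 = 0**2 = 0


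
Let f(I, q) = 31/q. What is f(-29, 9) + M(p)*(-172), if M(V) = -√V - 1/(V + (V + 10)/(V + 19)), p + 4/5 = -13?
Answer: -142681/17001 + 172*I*√345/5 ≈ -8.3925 + 638.95*I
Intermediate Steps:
p = -69/5 (p = -⅘ - 13 = -69/5 ≈ -13.800)
M(V) = -√V - 1/(V + (10 + V)/(19 + V))
f(-29, 9) + M(p)*(-172) = 31/9 + ((-19 - 1*(-69/5) - (-69/5)^(5/2) - (-276)*I*√345/5 - 2*I*√345)/(10 + (-69/5)² + 20*(-69/5)))*(-172) = 31*(⅑) + ((-19 + 69/5 - 4761*I*√345/125 - (-276)*I*√345/5 - 2*I*√345)/(10 + 4761/25 - 276))*(-172) = 31/9 + ((-19 + 69/5 - 4761*I*√345/125 + 276*I*√345/5 - 2*I*√345)/(-1889/25))*(-172) = 31/9 - 25*(-26/5 + 1889*I*√345/125)/1889*(-172) = 31/9 + (130/1889 - I*√345/5)*(-172) = 31/9 + (-22360/1889 + 172*I*√345/5) = -142681/17001 + 172*I*√345/5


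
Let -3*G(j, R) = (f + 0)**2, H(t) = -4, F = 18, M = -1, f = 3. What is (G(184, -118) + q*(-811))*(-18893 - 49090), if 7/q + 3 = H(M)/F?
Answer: -3467540898/29 ≈ -1.1957e+8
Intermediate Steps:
G(j, R) = -3 (G(j, R) = -(3 + 0)**2/3 = -1/3*3**2 = -1/3*9 = -3)
q = -63/29 (q = 7/(-3 - 4/18) = 7/(-3 - 4*1/18) = 7/(-3 - 2/9) = 7/(-29/9) = 7*(-9/29) = -63/29 ≈ -2.1724)
(G(184, -118) + q*(-811))*(-18893 - 49090) = (-3 - 63/29*(-811))*(-18893 - 49090) = (-3 + 51093/29)*(-67983) = (51006/29)*(-67983) = -3467540898/29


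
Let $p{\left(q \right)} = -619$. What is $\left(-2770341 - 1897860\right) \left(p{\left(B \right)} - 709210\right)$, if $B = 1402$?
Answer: $3313624447629$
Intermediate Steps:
$\left(-2770341 - 1897860\right) \left(p{\left(B \right)} - 709210\right) = \left(-2770341 - 1897860\right) \left(-619 - 709210\right) = \left(-4668201\right) \left(-709829\right) = 3313624447629$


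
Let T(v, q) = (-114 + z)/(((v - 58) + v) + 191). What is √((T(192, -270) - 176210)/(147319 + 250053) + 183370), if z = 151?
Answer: √1934830184289545245857/102720662 ≈ 428.22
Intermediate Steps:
T(v, q) = 37/(133 + 2*v) (T(v, q) = (-114 + 151)/(((v - 58) + v) + 191) = 37/(((-58 + v) + v) + 191) = 37/((-58 + 2*v) + 191) = 37/(133 + 2*v))
√((T(192, -270) - 176210)/(147319 + 250053) + 183370) = √((37/(133 + 2*192) - 176210)/(147319 + 250053) + 183370) = √((37/(133 + 384) - 176210)/397372 + 183370) = √((37/517 - 176210)*(1/397372) + 183370) = √(-91100533/517*1/397372 + 183370) = √(-91100533/205441324 + 183370) = √(37671684481347/205441324) = √1934830184289545245857/102720662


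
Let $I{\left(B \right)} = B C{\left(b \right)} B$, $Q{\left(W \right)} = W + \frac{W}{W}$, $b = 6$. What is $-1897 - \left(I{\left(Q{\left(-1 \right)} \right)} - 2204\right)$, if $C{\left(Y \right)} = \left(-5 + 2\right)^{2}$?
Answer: $307$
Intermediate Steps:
$C{\left(Y \right)} = 9$ ($C{\left(Y \right)} = \left(-3\right)^{2} = 9$)
$Q{\left(W \right)} = 1 + W$ ($Q{\left(W \right)} = W + 1 = 1 + W$)
$I{\left(B \right)} = 9 B^{2}$ ($I{\left(B \right)} = B 9 B = 9 B B = 9 B^{2}$)
$-1897 - \left(I{\left(Q{\left(-1 \right)} \right)} - 2204\right) = -1897 - \left(9 \left(1 - 1\right)^{2} - 2204\right) = -1897 - \left(9 \cdot 0^{2} - 2204\right) = -1897 - \left(9 \cdot 0 - 2204\right) = -1897 - \left(0 - 2204\right) = -1897 - -2204 = -1897 + 2204 = 307$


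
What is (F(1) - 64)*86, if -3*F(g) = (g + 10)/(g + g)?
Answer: -16985/3 ≈ -5661.7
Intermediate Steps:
F(g) = -(10 + g)/(6*g) (F(g) = -(g + 10)/(3*(g + g)) = -(10 + g)/(3*(2*g)) = -(10 + g)*1/(2*g)/3 = -(10 + g)/(6*g))
(F(1) - 64)*86 = ((⅙)*(-10 - 1*1)/1 - 64)*86 = ((⅙)*1*(-10 - 1) - 64)*86 = ((⅙)*1*(-11) - 64)*86 = (-11/6 - 64)*86 = -395/6*86 = -16985/3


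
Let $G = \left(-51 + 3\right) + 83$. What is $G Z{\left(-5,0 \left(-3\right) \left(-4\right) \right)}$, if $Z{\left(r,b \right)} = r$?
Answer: $-175$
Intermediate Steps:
$G = 35$ ($G = -48 + 83 = 35$)
$G Z{\left(-5,0 \left(-3\right) \left(-4\right) \right)} = 35 \left(-5\right) = -175$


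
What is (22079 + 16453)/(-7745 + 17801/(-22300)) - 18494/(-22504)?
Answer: -8071187686853/1943572598852 ≈ -4.1528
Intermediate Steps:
(22079 + 16453)/(-7745 + 17801/(-22300)) - 18494/(-22504) = 38532/(-7745 + 17801*(-1/22300)) - 18494*(-1/22504) = 38532/(-7745 - 17801/22300) + 9247/11252 = 38532/(-172731301/22300) + 9247/11252 = 38532*(-22300/172731301) + 9247/11252 = -859263600/172731301 + 9247/11252 = -8071187686853/1943572598852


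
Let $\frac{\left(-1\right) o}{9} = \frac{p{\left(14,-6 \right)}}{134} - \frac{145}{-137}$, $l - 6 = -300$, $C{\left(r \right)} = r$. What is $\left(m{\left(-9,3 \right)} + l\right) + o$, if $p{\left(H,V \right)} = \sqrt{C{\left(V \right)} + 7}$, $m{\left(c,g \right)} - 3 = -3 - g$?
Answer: $- \frac{5628429}{18358} \approx -306.59$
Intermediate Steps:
$m{\left(c,g \right)} = - g$ ($m{\left(c,g \right)} = 3 - \left(3 + g\right) = - g$)
$l = -294$ ($l = 6 - 300 = -294$)
$p{\left(H,V \right)} = \sqrt{7 + V}$ ($p{\left(H,V \right)} = \sqrt{V + 7} = \sqrt{7 + V}$)
$o = - \frac{176103}{18358}$ ($o = - 9 \left(\frac{\sqrt{7 - 6}}{134} - \frac{145}{-137}\right) = - 9 \left(\sqrt{1} \cdot \frac{1}{134} - - \frac{145}{137}\right) = - 9 \left(1 \cdot \frac{1}{134} + \frac{145}{137}\right) = - 9 \left(\frac{1}{134} + \frac{145}{137}\right) = \left(-9\right) \frac{19567}{18358} = - \frac{176103}{18358} \approx -9.5927$)
$\left(m{\left(-9,3 \right)} + l\right) + o = \left(\left(-1\right) 3 - 294\right) - \frac{176103}{18358} = \left(-3 - 294\right) - \frac{176103}{18358} = -297 - \frac{176103}{18358} = - \frac{5628429}{18358}$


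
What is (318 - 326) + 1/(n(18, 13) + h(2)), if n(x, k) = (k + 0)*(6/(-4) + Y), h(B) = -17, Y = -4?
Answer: -1418/177 ≈ -8.0113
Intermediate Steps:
n(x, k) = -11*k/2 (n(x, k) = (k + 0)*(6/(-4) - 4) = k*(6*(-¼) - 4) = k*(-3/2 - 4) = k*(-11/2) = -11*k/2)
(318 - 326) + 1/(n(18, 13) + h(2)) = (318 - 326) + 1/(-11/2*13 - 17) = -8 + 1/(-143/2 - 17) = -8 + 1/(-177/2) = -8 - 2/177 = -1418/177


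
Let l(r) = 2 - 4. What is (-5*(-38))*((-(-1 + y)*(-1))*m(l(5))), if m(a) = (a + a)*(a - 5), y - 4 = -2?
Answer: 5320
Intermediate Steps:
y = 2 (y = 4 - 2 = 2)
l(r) = -2
m(a) = 2*a*(-5 + a) (m(a) = (2*a)*(-5 + a) = 2*a*(-5 + a))
(-5*(-38))*((-(-1 + y)*(-1))*m(l(5))) = (-5*(-38))*((-(-1 + 2)*(-1))*(2*(-2)*(-5 - 2))) = 190*((-1*1*(-1))*(2*(-2)*(-7))) = 190*(-1*(-1)*28) = 190*(1*28) = 190*28 = 5320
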